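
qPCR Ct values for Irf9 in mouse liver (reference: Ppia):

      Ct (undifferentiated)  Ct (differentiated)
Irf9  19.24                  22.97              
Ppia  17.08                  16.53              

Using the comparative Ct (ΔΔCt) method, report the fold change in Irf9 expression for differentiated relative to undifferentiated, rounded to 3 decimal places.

0.051

ΔCt(undifferentiated) = 19.240 − 17.080 = 2.160
ΔCt(differentiated) = 22.970 − 16.530 = 6.440
ΔΔCt = 6.440 − 2.160 = 4.280
Fold change = 2^(−4.280) = 0.0515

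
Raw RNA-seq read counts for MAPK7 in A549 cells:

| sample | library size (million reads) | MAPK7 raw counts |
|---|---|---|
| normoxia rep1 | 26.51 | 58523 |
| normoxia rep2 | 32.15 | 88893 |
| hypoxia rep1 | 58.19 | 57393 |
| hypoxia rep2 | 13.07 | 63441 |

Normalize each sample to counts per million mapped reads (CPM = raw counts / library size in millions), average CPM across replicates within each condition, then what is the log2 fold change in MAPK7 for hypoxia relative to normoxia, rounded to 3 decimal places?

CPM(normoxia rep1) = 58523 / 26.51 = 2207.5820
CPM(normoxia rep2) = 88893 / 32.15 = 2764.9456
CPM(hypoxia rep1) = 57393 / 58.19 = 986.3035
CPM(hypoxia rep2) = 63441 / 13.07 = 4853.9403
mean CPM(normoxia) = 2486.2638; mean CPM(hypoxia) = 2920.1219
Fold change = 2920.1219 / 2486.2638 = 1.17450
log2(1.17450) = 0.2320

0.232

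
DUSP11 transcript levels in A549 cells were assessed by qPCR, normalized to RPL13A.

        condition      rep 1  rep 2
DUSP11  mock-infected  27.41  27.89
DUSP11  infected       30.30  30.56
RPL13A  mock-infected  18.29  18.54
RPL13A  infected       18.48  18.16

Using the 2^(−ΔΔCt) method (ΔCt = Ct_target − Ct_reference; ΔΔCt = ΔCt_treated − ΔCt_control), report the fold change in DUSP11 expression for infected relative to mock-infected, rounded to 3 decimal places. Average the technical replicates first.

Mean Ct: DUSP11 mock-infected 27.650; DUSP11 infected 30.430; RPL13A mock-infected 18.415; RPL13A infected 18.320
ΔCt(mock-infected) = 27.650 − 18.415 = 9.235
ΔCt(infected) = 30.430 − 18.320 = 12.110
ΔΔCt = 12.110 − 9.235 = 2.875
Fold change = 2^(−2.875) = 0.1363

0.136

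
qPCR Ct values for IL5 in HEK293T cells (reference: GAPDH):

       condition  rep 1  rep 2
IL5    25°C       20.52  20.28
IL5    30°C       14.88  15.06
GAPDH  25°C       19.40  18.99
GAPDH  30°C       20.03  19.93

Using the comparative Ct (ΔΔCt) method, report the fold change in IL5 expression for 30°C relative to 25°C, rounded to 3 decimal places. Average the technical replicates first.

74.285

Mean Ct: IL5 25°C 20.400; IL5 30°C 14.970; GAPDH 25°C 19.195; GAPDH 30°C 19.980
ΔCt(25°C) = 20.400 − 19.195 = 1.205
ΔCt(30°C) = 14.970 − 19.980 = -5.010
ΔΔCt = -5.010 − 1.205 = -6.215
Fold change = 2^(−(-6.215)) = 2^6.215 = 74.2851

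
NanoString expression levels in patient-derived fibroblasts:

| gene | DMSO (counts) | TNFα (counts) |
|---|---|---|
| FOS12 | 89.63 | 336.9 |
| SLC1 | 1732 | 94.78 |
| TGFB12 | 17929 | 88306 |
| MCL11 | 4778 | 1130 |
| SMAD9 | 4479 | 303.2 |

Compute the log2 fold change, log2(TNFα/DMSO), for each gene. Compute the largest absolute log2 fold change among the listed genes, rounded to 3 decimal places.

4.192

log2(336.9/89.63) = 1.910  (FOS12)
log2(94.78/1732) = -4.192  (SLC1)
log2(88306/17929) = 2.300  (TGFB12)
log2(1130/4778) = -2.080  (MCL11)
log2(303.2/4479) = -3.885  (SMAD9)
The largest magnitude belongs to SLC1.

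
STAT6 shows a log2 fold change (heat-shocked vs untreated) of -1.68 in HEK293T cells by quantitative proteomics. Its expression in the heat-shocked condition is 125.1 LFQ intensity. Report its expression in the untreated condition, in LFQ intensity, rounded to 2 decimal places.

400.86

Fold change = 2^(-1.68) = 0.3121
untreated expression = 125.1 / 0.3121 = 400.86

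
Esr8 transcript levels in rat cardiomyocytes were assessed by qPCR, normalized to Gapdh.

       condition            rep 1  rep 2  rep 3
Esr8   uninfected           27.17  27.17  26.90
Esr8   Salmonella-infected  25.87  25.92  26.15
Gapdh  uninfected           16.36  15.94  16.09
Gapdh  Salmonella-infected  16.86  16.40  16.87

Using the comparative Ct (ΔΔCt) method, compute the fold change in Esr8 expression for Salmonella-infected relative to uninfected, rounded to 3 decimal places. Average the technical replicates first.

Mean Ct: Esr8 uninfected 27.080; Esr8 Salmonella-infected 25.980; Gapdh uninfected 16.130; Gapdh Salmonella-infected 16.710
ΔCt(uninfected) = 27.080 − 16.130 = 10.950
ΔCt(Salmonella-infected) = 25.980 − 16.710 = 9.270
ΔΔCt = 9.270 − 10.950 = -1.680
Fold change = 2^(−(-1.680)) = 2^1.680 = 3.2043

3.204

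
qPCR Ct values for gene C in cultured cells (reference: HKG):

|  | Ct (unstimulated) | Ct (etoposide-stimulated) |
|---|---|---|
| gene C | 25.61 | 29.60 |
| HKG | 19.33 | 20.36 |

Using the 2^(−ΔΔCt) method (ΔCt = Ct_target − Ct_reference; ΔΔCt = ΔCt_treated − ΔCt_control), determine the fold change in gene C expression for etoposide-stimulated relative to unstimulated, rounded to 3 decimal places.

0.129

ΔCt(unstimulated) = 25.610 − 19.330 = 6.280
ΔCt(etoposide-stimulated) = 29.600 − 20.360 = 9.240
ΔΔCt = 9.240 − 6.280 = 2.960
Fold change = 2^(−2.960) = 0.1285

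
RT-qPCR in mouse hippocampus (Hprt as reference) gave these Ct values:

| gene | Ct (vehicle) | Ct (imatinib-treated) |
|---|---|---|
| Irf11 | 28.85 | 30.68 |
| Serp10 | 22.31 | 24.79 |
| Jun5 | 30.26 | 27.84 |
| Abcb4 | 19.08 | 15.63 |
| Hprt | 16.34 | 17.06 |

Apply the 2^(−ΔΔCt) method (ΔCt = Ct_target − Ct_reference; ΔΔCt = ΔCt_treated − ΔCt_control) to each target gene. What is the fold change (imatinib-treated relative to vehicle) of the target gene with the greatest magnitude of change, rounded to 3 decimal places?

18.001

Irf11: ΔΔCt = (30.68−17.06) − (28.85−16.34) = 13.62 − 12.51 = 1.11; fold change = 2^-1.11 = 0.463
Serp10: ΔΔCt = (24.79−17.06) − (22.31−16.34) = 7.73 − 5.97 = 1.76; fold change = 2^-1.76 = 0.295
Jun5: ΔΔCt = (27.84−17.06) − (30.26−16.34) = 10.78 − 13.92 = -3.14; fold change = 2^3.14 = 8.815
Abcb4: ΔΔCt = (15.63−17.06) − (19.08−16.34) = -1.43 − 2.74 = -4.17; fold change = 2^4.17 = 18.001
Abcb4 has the largest |ΔΔCt| = 4.17.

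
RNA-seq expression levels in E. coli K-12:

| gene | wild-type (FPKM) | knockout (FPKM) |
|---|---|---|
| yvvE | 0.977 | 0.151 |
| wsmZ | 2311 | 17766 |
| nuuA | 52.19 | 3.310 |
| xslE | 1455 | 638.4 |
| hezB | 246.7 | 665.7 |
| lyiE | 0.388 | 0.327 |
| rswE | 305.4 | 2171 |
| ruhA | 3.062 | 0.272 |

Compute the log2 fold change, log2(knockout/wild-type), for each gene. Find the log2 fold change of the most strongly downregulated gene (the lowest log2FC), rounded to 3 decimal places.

log2(0.151/0.977) = -2.694  (yvvE)
log2(17766/2311) = 2.943  (wsmZ)
log2(3.310/52.19) = -3.979  (nuuA)
log2(638.4/1455) = -1.188  (xslE)
log2(665.7/246.7) = 1.432  (hezB)
log2(0.327/0.388) = -0.247  (lyiE)
log2(2171/305.4) = 2.830  (rswE)
log2(0.272/3.062) = -3.493  (ruhA)
nuuA is most strongly downregulated.

-3.979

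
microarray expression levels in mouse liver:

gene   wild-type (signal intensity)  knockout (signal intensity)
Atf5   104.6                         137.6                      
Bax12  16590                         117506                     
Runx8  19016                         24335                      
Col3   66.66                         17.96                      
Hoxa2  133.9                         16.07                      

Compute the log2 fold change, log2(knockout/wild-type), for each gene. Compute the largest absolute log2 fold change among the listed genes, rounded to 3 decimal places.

log2(137.6/104.6) = 0.396  (Atf5)
log2(117506/16590) = 2.824  (Bax12)
log2(24335/19016) = 0.356  (Runx8)
log2(17.96/66.66) = -1.892  (Col3)
log2(16.07/133.9) = -3.059  (Hoxa2)
The largest magnitude belongs to Hoxa2.

3.059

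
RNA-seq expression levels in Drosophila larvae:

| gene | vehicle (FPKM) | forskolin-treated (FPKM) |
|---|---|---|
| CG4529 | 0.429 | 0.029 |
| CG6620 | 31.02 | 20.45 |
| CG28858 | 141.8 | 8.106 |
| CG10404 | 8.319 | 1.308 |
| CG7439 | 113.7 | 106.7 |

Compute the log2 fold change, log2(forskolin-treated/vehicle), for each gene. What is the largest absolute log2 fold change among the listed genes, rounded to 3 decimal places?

4.129

log2(0.029/0.429) = -3.887  (CG4529)
log2(20.45/31.02) = -0.601  (CG6620)
log2(8.106/141.8) = -4.129  (CG28858)
log2(1.308/8.319) = -2.669  (CG10404)
log2(106.7/113.7) = -0.092  (CG7439)
The largest magnitude belongs to CG28858.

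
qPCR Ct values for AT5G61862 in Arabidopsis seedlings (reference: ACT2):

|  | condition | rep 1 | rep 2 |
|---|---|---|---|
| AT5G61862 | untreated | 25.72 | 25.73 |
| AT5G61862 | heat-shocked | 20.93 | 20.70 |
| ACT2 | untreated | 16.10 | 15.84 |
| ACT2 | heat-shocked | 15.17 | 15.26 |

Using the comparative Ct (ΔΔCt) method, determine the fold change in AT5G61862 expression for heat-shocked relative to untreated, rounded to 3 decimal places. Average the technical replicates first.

Mean Ct: AT5G61862 untreated 25.725; AT5G61862 heat-shocked 20.815; ACT2 untreated 15.970; ACT2 heat-shocked 15.215
ΔCt(untreated) = 25.725 − 15.970 = 9.755
ΔCt(heat-shocked) = 20.815 − 15.215 = 5.600
ΔΔCt = 5.600 − 9.755 = -4.155
Fold change = 2^(−(-4.155)) = 2^4.155 = 17.8147

17.815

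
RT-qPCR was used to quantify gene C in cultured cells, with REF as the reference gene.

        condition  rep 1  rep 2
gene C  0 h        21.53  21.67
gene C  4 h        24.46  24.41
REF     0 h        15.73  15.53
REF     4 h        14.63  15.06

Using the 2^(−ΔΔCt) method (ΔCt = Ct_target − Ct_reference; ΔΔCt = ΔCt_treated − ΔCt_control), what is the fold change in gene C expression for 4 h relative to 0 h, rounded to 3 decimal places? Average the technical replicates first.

0.081

Mean Ct: gene C 0 h 21.600; gene C 4 h 24.435; REF 0 h 15.630; REF 4 h 14.845
ΔCt(0 h) = 21.600 − 15.630 = 5.970
ΔCt(4 h) = 24.435 − 14.845 = 9.590
ΔΔCt = 9.590 − 5.970 = 3.620
Fold change = 2^(−3.620) = 0.0813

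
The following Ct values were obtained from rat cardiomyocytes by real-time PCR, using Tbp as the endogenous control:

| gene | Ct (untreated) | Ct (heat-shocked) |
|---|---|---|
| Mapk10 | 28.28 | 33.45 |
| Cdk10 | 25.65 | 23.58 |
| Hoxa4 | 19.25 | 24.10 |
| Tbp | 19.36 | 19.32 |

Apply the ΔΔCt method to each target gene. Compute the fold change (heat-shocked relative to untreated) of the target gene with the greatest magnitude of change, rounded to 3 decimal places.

0.027

Mapk10: ΔΔCt = (33.45−19.32) − (28.28−19.36) = 14.13 − 8.92 = 5.21; fold change = 2^-5.21 = 0.027
Cdk10: ΔΔCt = (23.58−19.32) − (25.65−19.36) = 4.26 − 6.29 = -2.03; fold change = 2^2.03 = 4.084
Hoxa4: ΔΔCt = (24.10−19.32) − (19.25−19.36) = 4.78 − (-0.11) = 4.89; fold change = 2^-4.89 = 0.034
Mapk10 has the largest |ΔΔCt| = 5.21.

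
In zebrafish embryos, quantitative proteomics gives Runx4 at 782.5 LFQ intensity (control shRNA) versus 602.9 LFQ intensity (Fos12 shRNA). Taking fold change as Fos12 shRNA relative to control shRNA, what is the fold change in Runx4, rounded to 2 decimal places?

Fold change = 602.9 / 782.5 = 0.770
Runx4 is downregulated.

0.77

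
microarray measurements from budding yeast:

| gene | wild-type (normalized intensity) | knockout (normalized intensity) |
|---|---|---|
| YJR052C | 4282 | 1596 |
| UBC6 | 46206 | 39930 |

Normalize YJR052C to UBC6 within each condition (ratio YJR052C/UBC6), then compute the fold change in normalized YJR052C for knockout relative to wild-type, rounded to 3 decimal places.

0.431

YJR052C/UBC6 (wild-type) = 4282 / 46206 = 0.092672
YJR052C/UBC6 (knockout) = 1596 / 39930 = 0.03997
Fold change = 0.03997 / 0.092672 = 0.4313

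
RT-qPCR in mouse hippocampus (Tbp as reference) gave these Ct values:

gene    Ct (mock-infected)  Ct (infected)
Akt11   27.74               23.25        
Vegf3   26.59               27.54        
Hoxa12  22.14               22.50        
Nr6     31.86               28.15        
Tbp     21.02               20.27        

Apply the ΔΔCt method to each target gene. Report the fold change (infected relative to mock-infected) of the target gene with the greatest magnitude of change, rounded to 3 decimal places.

13.361

Akt11: ΔΔCt = (23.25−20.27) − (27.74−21.02) = 2.98 − 6.72 = -3.74; fold change = 2^3.74 = 13.361
Vegf3: ΔΔCt = (27.54−20.27) − (26.59−21.02) = 7.27 − 5.57 = 1.70; fold change = 2^-1.70 = 0.308
Hoxa12: ΔΔCt = (22.50−20.27) − (22.14−21.02) = 2.23 − 1.12 = 1.11; fold change = 2^-1.11 = 0.463
Nr6: ΔΔCt = (28.15−20.27) − (31.86−21.02) = 7.88 − 10.84 = -2.96; fold change = 2^2.96 = 7.781
Akt11 has the largest |ΔΔCt| = 3.74.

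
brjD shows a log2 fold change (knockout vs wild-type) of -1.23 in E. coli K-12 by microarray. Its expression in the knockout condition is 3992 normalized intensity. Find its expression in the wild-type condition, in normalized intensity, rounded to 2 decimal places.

9363.91

Fold change = 2^(-1.23) = 0.4263
wild-type expression = 3992 / 0.4263 = 9363.91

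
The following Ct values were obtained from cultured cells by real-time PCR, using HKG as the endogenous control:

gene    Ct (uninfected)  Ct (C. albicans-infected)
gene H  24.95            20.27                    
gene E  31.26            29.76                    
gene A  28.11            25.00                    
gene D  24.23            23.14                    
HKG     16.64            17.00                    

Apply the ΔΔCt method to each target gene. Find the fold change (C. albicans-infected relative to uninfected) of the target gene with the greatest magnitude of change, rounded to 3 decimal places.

32.900

gene H: ΔΔCt = (20.27−17.00) − (24.95−16.64) = 3.27 − 8.31 = -5.04; fold change = 2^5.04 = 32.900
gene E: ΔΔCt = (29.76−17.00) − (31.26−16.64) = 12.76 − 14.62 = -1.86; fold change = 2^1.86 = 3.630
gene A: ΔΔCt = (25.00−17.00) − (28.11−16.64) = 8.00 − 11.47 = -3.47; fold change = 2^3.47 = 11.081
gene D: ΔΔCt = (23.14−17.00) − (24.23−16.64) = 6.14 − 7.59 = -1.45; fold change = 2^1.45 = 2.732
gene H has the largest |ΔΔCt| = 5.04.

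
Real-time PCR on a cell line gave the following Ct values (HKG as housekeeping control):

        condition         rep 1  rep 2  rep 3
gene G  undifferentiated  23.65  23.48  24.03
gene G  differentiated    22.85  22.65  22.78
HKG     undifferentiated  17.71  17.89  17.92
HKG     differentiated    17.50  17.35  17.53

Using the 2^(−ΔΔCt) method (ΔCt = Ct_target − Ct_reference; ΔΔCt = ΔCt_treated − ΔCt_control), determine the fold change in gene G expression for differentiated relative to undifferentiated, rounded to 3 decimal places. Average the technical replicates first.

1.495

Mean Ct: gene G undifferentiated 23.720; gene G differentiated 22.760; HKG undifferentiated 17.840; HKG differentiated 17.460
ΔCt(undifferentiated) = 23.720 − 17.840 = 5.880
ΔCt(differentiated) = 22.760 − 17.460 = 5.300
ΔΔCt = 5.300 − 5.880 = -0.580
Fold change = 2^(−(-0.580)) = 2^0.580 = 1.4948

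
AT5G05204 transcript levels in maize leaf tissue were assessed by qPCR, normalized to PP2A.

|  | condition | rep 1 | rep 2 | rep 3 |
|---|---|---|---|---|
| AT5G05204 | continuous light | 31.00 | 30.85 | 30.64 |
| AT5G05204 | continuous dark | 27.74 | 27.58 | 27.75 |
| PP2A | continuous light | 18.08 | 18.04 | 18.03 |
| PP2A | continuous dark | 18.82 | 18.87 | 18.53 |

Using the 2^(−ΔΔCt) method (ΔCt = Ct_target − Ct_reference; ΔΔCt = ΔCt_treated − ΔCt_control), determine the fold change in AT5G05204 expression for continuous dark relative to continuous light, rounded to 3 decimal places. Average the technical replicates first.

14.221

Mean Ct: AT5G05204 continuous light 30.830; AT5G05204 continuous dark 27.690; PP2A continuous light 18.050; PP2A continuous dark 18.740
ΔCt(continuous light) = 30.830 − 18.050 = 12.780
ΔCt(continuous dark) = 27.690 − 18.740 = 8.950
ΔΔCt = 8.950 − 12.780 = -3.830
Fold change = 2^(−(-3.830)) = 2^3.830 = 14.2215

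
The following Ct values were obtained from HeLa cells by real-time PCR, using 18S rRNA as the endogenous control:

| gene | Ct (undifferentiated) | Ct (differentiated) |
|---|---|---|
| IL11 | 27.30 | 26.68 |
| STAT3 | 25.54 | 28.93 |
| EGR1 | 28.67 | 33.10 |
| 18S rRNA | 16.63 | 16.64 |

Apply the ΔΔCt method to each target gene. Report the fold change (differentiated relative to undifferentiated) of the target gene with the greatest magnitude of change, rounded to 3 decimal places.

0.047

IL11: ΔΔCt = (26.68−16.64) − (27.30−16.63) = 10.04 − 10.67 = -0.63; fold change = 2^0.63 = 1.548
STAT3: ΔΔCt = (28.93−16.64) − (25.54−16.63) = 12.29 − 8.91 = 3.38; fold change = 2^-3.38 = 0.096
EGR1: ΔΔCt = (33.10−16.64) − (28.67−16.63) = 16.46 − 12.04 = 4.42; fold change = 2^-4.42 = 0.047
EGR1 has the largest |ΔΔCt| = 4.42.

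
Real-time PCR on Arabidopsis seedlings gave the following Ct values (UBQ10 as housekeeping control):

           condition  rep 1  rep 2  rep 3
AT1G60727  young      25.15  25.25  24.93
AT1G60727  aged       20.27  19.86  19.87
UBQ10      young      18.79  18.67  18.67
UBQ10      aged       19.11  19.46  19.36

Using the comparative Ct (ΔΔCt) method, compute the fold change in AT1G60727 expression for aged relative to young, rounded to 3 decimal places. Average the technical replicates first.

Mean Ct: AT1G60727 young 25.110; AT1G60727 aged 20.000; UBQ10 young 18.710; UBQ10 aged 19.310
ΔCt(young) = 25.110 − 18.710 = 6.400
ΔCt(aged) = 20.000 − 19.310 = 0.690
ΔΔCt = 0.690 − 6.400 = -5.710
Fold change = 2^(−(-5.710)) = 2^5.710 = 52.3457

52.346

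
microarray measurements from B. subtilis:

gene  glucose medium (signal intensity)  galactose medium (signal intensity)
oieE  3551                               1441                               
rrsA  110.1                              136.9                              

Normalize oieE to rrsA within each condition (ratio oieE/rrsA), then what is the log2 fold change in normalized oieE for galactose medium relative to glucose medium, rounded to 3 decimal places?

oieE/rrsA (glucose medium) = 3551 / 110.1 = 32.252
oieE/rrsA (galactose medium) = 1441 / 136.9 = 10.526
Fold change = 10.526 / 32.252 = 0.3264
log2(0.3264) = -1.6155

-1.615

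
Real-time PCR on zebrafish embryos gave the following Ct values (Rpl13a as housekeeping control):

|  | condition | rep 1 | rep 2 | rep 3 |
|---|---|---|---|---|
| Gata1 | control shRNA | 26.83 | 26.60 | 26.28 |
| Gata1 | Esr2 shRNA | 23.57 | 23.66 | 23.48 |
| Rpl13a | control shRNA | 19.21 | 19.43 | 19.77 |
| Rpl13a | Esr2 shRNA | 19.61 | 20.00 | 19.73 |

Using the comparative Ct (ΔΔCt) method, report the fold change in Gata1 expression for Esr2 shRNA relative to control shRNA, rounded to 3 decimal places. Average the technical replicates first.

9.918

Mean Ct: Gata1 control shRNA 26.570; Gata1 Esr2 shRNA 23.570; Rpl13a control shRNA 19.470; Rpl13a Esr2 shRNA 19.780
ΔCt(control shRNA) = 26.570 − 19.470 = 7.100
ΔCt(Esr2 shRNA) = 23.570 − 19.780 = 3.790
ΔΔCt = 3.790 − 7.100 = -3.310
Fold change = 2^(−(-3.310)) = 2^3.310 = 9.9177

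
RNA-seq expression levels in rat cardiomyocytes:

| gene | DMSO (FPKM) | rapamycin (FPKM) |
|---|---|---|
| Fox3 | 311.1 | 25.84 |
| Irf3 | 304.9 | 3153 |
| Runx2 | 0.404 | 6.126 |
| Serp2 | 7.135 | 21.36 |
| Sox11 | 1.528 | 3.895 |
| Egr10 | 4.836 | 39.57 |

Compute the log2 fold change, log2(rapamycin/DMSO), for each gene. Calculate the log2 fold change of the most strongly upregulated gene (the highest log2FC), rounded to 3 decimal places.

3.923

log2(25.84/311.1) = -3.590  (Fox3)
log2(3153/304.9) = 3.370  (Irf3)
log2(6.126/0.404) = 3.923  (Runx2)
log2(21.36/7.135) = 1.582  (Serp2)
log2(3.895/1.528) = 1.350  (Sox11)
log2(39.57/4.836) = 3.033  (Egr10)
Runx2 is most strongly upregulated.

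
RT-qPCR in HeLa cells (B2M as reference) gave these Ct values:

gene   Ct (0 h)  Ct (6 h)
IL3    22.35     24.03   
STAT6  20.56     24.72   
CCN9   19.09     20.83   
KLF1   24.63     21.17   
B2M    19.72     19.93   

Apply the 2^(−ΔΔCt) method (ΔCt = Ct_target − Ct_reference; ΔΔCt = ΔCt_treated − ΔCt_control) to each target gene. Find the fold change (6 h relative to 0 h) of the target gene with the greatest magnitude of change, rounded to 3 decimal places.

0.065

IL3: ΔΔCt = (24.03−19.93) − (22.35−19.72) = 4.10 − 2.63 = 1.47; fold change = 2^-1.47 = 0.361
STAT6: ΔΔCt = (24.72−19.93) − (20.56−19.72) = 4.79 − 0.84 = 3.95; fold change = 2^-3.95 = 0.065
CCN9: ΔΔCt = (20.83−19.93) − (19.09−19.72) = 0.90 − (-0.63) = 1.53; fold change = 2^-1.53 = 0.346
KLF1: ΔΔCt = (21.17−19.93) − (24.63−19.72) = 1.24 − 4.91 = -3.67; fold change = 2^3.67 = 12.729
STAT6 has the largest |ΔΔCt| = 3.95.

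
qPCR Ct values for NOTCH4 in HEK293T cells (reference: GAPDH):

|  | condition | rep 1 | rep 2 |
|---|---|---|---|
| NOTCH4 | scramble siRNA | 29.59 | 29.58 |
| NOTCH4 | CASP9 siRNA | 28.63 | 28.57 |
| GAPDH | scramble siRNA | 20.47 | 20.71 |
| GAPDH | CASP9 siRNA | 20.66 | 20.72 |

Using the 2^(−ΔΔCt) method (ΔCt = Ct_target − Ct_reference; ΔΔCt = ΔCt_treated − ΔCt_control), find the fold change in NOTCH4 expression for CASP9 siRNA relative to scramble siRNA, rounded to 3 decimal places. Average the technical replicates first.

2.121

Mean Ct: NOTCH4 scramble siRNA 29.585; NOTCH4 CASP9 siRNA 28.600; GAPDH scramble siRNA 20.590; GAPDH CASP9 siRNA 20.690
ΔCt(scramble siRNA) = 29.585 − 20.590 = 8.995
ΔCt(CASP9 siRNA) = 28.600 − 20.690 = 7.910
ΔΔCt = 7.910 − 8.995 = -1.085
Fold change = 2^(−(-1.085)) = 2^1.085 = 2.1214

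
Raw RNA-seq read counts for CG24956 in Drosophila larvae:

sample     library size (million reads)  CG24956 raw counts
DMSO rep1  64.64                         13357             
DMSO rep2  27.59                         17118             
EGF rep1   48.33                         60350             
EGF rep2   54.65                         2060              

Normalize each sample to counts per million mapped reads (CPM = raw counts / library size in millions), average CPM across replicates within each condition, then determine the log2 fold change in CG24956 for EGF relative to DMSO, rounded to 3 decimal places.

0.637

CPM(DMSO rep1) = 13357 / 64.64 = 206.6368
CPM(DMSO rep2) = 17118 / 27.59 = 620.4422
CPM(EGF rep1) = 60350 / 48.33 = 1248.7068
CPM(EGF rep2) = 2060 / 54.65 = 37.6944
mean CPM(DMSO) = 413.5395; mean CPM(EGF) = 643.2006
Fold change = 643.2006 / 413.5395 = 1.55535
log2(1.55535) = 0.6372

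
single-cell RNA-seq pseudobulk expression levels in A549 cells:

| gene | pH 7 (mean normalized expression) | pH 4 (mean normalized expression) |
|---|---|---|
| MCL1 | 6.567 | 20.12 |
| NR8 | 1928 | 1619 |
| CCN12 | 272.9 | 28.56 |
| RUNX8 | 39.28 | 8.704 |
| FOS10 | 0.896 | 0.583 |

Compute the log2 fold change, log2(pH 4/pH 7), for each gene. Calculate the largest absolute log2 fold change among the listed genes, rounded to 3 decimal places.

log2(20.12/6.567) = 1.615  (MCL1)
log2(1619/1928) = -0.252  (NR8)
log2(28.56/272.9) = -3.256  (CCN12)
log2(8.704/39.28) = -2.174  (RUNX8)
log2(0.583/0.896) = -0.620  (FOS10)
The largest magnitude belongs to CCN12.

3.256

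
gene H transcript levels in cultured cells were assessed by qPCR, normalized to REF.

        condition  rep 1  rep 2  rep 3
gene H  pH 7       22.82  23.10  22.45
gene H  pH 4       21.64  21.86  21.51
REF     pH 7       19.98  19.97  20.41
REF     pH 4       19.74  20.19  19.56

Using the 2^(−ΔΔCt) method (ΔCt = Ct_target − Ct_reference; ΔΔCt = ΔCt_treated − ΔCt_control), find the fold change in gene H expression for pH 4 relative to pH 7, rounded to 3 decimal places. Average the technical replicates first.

1.778

Mean Ct: gene H pH 7 22.790; gene H pH 4 21.670; REF pH 7 20.120; REF pH 4 19.830
ΔCt(pH 7) = 22.790 − 20.120 = 2.670
ΔCt(pH 4) = 21.670 − 19.830 = 1.840
ΔΔCt = 1.840 − 2.670 = -0.830
Fold change = 2^(−(-0.830)) = 2^0.830 = 1.7777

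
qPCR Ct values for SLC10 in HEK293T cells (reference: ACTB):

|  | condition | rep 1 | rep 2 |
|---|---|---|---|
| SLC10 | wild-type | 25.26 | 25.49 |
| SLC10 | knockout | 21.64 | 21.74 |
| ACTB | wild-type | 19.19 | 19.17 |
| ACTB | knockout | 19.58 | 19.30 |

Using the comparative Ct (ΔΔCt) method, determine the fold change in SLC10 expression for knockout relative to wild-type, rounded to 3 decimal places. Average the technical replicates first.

Mean Ct: SLC10 wild-type 25.375; SLC10 knockout 21.690; ACTB wild-type 19.180; ACTB knockout 19.440
ΔCt(wild-type) = 25.375 − 19.180 = 6.195
ΔCt(knockout) = 21.690 − 19.440 = 2.250
ΔΔCt = 2.250 − 6.195 = -3.945
Fold change = 2^(−(-3.945)) = 2^3.945 = 15.4015

15.402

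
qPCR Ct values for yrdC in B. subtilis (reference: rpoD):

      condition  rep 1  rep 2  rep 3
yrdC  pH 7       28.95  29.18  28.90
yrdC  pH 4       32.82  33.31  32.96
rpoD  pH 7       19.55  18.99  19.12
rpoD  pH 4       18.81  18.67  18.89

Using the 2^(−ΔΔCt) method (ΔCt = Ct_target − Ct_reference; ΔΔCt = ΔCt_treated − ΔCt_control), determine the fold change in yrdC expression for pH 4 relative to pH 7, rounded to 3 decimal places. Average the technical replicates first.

0.046

Mean Ct: yrdC pH 7 29.010; yrdC pH 4 33.030; rpoD pH 7 19.220; rpoD pH 4 18.790
ΔCt(pH 7) = 29.010 − 19.220 = 9.790
ΔCt(pH 4) = 33.030 − 18.790 = 14.240
ΔΔCt = 14.240 − 9.790 = 4.450
Fold change = 2^(−4.450) = 0.0458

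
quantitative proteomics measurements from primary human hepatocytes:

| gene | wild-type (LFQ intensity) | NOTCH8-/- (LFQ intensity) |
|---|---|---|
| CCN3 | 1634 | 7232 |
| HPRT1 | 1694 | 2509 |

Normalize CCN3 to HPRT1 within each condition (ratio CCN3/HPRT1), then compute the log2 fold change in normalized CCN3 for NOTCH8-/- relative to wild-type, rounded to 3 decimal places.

CCN3/HPRT1 (wild-type) = 1634 / 1694 = 0.96458
CCN3/HPRT1 (NOTCH8-/-) = 7232 / 2509 = 2.8824
Fold change = 2.8824 / 0.96458 = 2.9883
log2(2.9883) = 1.5793

1.579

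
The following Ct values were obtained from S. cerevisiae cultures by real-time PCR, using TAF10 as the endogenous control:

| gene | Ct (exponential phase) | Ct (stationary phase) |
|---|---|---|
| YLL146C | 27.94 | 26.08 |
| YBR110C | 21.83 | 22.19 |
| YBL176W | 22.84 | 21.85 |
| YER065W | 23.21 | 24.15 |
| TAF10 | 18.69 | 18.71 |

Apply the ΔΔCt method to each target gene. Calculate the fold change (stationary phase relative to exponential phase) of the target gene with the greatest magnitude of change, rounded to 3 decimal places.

3.681

YLL146C: ΔΔCt = (26.08−18.71) − (27.94−18.69) = 7.37 − 9.25 = -1.88; fold change = 2^1.88 = 3.681
YBR110C: ΔΔCt = (22.19−18.71) − (21.83−18.69) = 3.48 − 3.14 = 0.34; fold change = 2^-0.34 = 0.790
YBL176W: ΔΔCt = (21.85−18.71) − (22.84−18.69) = 3.14 − 4.15 = -1.01; fold change = 2^1.01 = 2.014
YER065W: ΔΔCt = (24.15−18.71) − (23.21−18.69) = 5.44 − 4.52 = 0.92; fold change = 2^-0.92 = 0.529
YLL146C has the largest |ΔΔCt| = 1.88.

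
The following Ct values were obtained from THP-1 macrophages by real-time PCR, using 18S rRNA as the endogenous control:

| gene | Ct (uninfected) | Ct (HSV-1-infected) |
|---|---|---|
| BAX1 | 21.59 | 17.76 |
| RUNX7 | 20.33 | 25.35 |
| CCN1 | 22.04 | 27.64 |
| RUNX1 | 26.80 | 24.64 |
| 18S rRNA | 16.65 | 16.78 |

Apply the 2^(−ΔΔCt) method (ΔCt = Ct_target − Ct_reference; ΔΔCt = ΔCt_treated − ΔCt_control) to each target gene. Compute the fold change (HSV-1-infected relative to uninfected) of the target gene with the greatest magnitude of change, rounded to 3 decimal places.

0.023

BAX1: ΔΔCt = (17.76−16.78) − (21.59−16.65) = 0.98 − 4.94 = -3.96; fold change = 2^3.96 = 15.562
RUNX7: ΔΔCt = (25.35−16.78) − (20.33−16.65) = 8.57 − 3.68 = 4.89; fold change = 2^-4.89 = 0.034
CCN1: ΔΔCt = (27.64−16.78) − (22.04−16.65) = 10.86 − 5.39 = 5.47; fold change = 2^-5.47 = 0.023
RUNX1: ΔΔCt = (24.64−16.78) − (26.80−16.65) = 7.86 − 10.15 = -2.29; fold change = 2^2.29 = 4.891
CCN1 has the largest |ΔΔCt| = 5.47.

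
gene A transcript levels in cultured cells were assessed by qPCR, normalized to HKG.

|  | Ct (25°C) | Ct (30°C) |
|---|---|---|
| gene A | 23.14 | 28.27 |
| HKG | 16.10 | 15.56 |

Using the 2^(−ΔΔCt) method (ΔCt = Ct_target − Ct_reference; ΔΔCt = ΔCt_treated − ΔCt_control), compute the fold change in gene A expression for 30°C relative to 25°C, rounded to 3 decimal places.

0.020

ΔCt(25°C) = 23.140 − 16.100 = 7.040
ΔCt(30°C) = 28.270 − 15.560 = 12.710
ΔΔCt = 12.710 − 7.040 = 5.670
Fold change = 2^(−5.670) = 0.0196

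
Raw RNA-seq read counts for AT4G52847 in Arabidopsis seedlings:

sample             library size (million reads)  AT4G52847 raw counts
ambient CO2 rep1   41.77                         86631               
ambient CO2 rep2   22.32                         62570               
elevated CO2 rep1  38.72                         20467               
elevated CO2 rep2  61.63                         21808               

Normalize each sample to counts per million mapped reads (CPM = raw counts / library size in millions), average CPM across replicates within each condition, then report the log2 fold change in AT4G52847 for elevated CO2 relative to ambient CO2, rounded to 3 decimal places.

-2.467

CPM(ambient CO2 rep1) = 86631 / 41.77 = 2074.0005
CPM(ambient CO2 rep2) = 62570 / 22.32 = 2803.3154
CPM(elevated CO2 rep1) = 20467 / 38.72 = 528.5899
CPM(elevated CO2 rep2) = 21808 / 61.63 = 353.8536
mean CPM(ambient CO2) = 2438.6579; mean CPM(elevated CO2) = 441.2218
Fold change = 441.2218 / 2438.6579 = 0.18093
log2(0.18093) = -2.4665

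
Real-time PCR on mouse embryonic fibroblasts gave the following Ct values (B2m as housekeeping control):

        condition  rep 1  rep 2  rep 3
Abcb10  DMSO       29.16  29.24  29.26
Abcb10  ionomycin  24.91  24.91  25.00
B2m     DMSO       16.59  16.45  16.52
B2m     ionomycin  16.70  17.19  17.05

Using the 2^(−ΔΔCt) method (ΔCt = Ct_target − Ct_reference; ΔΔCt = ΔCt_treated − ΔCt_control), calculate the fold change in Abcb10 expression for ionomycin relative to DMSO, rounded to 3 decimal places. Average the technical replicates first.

26.723

Mean Ct: Abcb10 DMSO 29.220; Abcb10 ionomycin 24.940; B2m DMSO 16.520; B2m ionomycin 16.980
ΔCt(DMSO) = 29.220 − 16.520 = 12.700
ΔCt(ionomycin) = 24.940 − 16.980 = 7.960
ΔΔCt = 7.960 − 12.700 = -4.740
Fold change = 2^(−(-4.740)) = 2^4.740 = 26.7228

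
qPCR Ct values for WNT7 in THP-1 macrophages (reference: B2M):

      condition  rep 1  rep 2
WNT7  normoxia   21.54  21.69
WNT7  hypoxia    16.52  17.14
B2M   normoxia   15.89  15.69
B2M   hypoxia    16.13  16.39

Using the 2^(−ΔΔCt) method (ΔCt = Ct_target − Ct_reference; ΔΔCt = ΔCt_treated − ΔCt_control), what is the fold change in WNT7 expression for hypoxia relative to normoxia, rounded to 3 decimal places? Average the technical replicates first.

38.187

Mean Ct: WNT7 normoxia 21.615; WNT7 hypoxia 16.830; B2M normoxia 15.790; B2M hypoxia 16.260
ΔCt(normoxia) = 21.615 − 15.790 = 5.825
ΔCt(hypoxia) = 16.830 − 16.260 = 0.570
ΔΔCt = 0.570 − 5.825 = -5.255
Fold change = 2^(−(-5.255)) = 2^5.255 = 38.1867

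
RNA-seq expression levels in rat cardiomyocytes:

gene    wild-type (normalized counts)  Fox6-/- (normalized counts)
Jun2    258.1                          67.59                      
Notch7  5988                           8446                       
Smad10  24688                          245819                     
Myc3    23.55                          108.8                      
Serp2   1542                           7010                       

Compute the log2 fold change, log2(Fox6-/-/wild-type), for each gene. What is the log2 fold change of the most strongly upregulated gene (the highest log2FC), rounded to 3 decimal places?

log2(67.59/258.1) = -1.933  (Jun2)
log2(8446/5988) = 0.496  (Notch7)
log2(245819/24688) = 3.316  (Smad10)
log2(108.8/23.55) = 2.208  (Myc3)
log2(7010/1542) = 2.185  (Serp2)
Smad10 is most strongly upregulated.

3.316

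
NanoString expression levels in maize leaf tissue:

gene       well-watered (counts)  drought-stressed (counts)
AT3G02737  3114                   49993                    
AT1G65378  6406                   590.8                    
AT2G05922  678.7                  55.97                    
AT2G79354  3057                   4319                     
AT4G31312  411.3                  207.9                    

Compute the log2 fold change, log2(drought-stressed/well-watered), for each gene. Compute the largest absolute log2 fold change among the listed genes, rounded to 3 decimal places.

4.005

log2(49993/3114) = 4.005  (AT3G02737)
log2(590.8/6406) = -3.439  (AT1G65378)
log2(55.97/678.7) = -3.600  (AT2G05922)
log2(4319/3057) = 0.499  (AT2G79354)
log2(207.9/411.3) = -0.984  (AT4G31312)
The largest magnitude belongs to AT3G02737.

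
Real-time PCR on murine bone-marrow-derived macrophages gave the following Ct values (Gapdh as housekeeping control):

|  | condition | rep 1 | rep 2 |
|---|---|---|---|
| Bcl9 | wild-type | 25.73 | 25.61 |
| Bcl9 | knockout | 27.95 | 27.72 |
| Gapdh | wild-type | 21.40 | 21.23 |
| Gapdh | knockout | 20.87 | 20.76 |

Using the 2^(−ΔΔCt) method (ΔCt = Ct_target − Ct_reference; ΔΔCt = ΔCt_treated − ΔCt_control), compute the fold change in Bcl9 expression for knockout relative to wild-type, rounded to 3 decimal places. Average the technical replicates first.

0.158

Mean Ct: Bcl9 wild-type 25.670; Bcl9 knockout 27.835; Gapdh wild-type 21.315; Gapdh knockout 20.815
ΔCt(wild-type) = 25.670 − 21.315 = 4.355
ΔCt(knockout) = 27.835 − 20.815 = 7.020
ΔΔCt = 7.020 − 4.355 = 2.665
Fold change = 2^(−2.665) = 0.1577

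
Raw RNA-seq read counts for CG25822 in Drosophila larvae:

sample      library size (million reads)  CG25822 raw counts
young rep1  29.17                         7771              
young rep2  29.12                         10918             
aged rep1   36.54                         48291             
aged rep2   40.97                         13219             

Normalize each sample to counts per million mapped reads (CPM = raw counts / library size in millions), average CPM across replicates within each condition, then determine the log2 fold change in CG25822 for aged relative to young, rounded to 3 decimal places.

1.358

CPM(young rep1) = 7771 / 29.17 = 266.4038
CPM(young rep2) = 10918 / 29.12 = 374.9313
CPM(aged rep1) = 48291 / 36.54 = 1321.5928
CPM(aged rep2) = 13219 / 40.97 = 322.6507
mean CPM(young) = 320.6676; mean CPM(aged) = 822.1217
Fold change = 822.1217 / 320.6676 = 2.56378
log2(2.56378) = 1.3583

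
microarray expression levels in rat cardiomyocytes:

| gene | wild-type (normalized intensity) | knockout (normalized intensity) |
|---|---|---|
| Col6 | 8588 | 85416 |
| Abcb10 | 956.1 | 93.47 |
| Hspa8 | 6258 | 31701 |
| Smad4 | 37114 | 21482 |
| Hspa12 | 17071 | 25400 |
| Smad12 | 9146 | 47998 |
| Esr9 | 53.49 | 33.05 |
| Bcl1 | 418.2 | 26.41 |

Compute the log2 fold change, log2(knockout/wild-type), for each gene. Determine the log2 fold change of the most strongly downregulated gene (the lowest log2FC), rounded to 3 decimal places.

-3.985

log2(85416/8588) = 3.314  (Col6)
log2(93.47/956.1) = -3.355  (Abcb10)
log2(31701/6258) = 2.341  (Hspa8)
log2(21482/37114) = -0.789  (Smad4)
log2(25400/17071) = 0.573  (Hspa12)
log2(47998/9146) = 2.392  (Smad12)
log2(33.05/53.49) = -0.695  (Esr9)
log2(26.41/418.2) = -3.985  (Bcl1)
Bcl1 is most strongly downregulated.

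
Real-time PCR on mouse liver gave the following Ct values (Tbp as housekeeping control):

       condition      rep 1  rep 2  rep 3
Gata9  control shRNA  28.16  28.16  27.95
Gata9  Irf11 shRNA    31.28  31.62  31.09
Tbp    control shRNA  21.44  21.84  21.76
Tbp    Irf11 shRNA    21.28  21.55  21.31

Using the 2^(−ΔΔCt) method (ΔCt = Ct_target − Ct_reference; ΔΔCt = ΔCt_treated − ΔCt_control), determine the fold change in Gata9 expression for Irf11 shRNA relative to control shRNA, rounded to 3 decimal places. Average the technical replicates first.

Mean Ct: Gata9 control shRNA 28.090; Gata9 Irf11 shRNA 31.330; Tbp control shRNA 21.680; Tbp Irf11 shRNA 21.380
ΔCt(control shRNA) = 28.090 − 21.680 = 6.410
ΔCt(Irf11 shRNA) = 31.330 − 21.380 = 9.950
ΔΔCt = 9.950 − 6.410 = 3.540
Fold change = 2^(−3.540) = 0.0860

0.086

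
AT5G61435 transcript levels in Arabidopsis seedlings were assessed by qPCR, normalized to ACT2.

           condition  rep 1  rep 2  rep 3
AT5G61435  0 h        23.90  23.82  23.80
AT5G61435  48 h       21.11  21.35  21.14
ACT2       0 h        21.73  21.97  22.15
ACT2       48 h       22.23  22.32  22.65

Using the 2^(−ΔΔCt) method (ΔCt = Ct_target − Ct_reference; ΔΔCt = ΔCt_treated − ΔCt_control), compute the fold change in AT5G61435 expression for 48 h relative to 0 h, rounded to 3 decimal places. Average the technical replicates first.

Mean Ct: AT5G61435 0 h 23.840; AT5G61435 48 h 21.200; ACT2 0 h 21.950; ACT2 48 h 22.400
ΔCt(0 h) = 23.840 − 21.950 = 1.890
ΔCt(48 h) = 21.200 − 22.400 = -1.200
ΔΔCt = -1.200 − 1.890 = -3.090
Fold change = 2^(−(-3.090)) = 2^3.090 = 8.5150

8.515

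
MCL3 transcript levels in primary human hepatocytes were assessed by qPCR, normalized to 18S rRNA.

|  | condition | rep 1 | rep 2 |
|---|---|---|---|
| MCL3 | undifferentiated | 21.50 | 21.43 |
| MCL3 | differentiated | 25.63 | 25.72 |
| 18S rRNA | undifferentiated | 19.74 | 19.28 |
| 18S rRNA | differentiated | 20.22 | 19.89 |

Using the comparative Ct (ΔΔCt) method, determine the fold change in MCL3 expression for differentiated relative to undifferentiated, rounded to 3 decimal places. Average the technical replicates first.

0.079

Mean Ct: MCL3 undifferentiated 21.465; MCL3 differentiated 25.675; 18S rRNA undifferentiated 19.510; 18S rRNA differentiated 20.055
ΔCt(undifferentiated) = 21.465 − 19.510 = 1.955
ΔCt(differentiated) = 25.675 − 20.055 = 5.620
ΔΔCt = 5.620 − 1.955 = 3.665
Fold change = 2^(−3.665) = 0.0788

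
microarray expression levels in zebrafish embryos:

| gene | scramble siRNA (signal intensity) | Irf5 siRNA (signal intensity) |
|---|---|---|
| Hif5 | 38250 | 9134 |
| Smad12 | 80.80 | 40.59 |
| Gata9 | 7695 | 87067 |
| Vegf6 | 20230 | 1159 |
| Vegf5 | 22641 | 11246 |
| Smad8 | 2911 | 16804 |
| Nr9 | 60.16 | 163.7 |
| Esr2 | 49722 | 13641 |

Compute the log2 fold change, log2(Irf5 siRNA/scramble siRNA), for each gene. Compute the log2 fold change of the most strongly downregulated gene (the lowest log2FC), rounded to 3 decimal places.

-4.126

log2(9134/38250) = -2.066  (Hif5)
log2(40.59/80.80) = -0.993  (Smad12)
log2(87067/7695) = 3.500  (Gata9)
log2(1159/20230) = -4.126  (Vegf6)
log2(11246/22641) = -1.010  (Vegf5)
log2(16804/2911) = 2.529  (Smad8)
log2(163.7/60.16) = 1.444  (Nr9)
log2(13641/49722) = -1.866  (Esr2)
Vegf6 is most strongly downregulated.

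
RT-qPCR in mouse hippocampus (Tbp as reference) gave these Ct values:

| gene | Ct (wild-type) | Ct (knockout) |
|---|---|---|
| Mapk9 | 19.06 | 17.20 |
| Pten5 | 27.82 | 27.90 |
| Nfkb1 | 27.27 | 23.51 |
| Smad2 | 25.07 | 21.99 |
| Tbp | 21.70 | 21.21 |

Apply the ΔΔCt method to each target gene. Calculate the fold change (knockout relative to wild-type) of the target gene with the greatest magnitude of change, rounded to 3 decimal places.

9.646

Mapk9: ΔΔCt = (17.20−21.21) − (19.06−21.70) = -4.01 − (-2.64) = -1.37; fold change = 2^1.37 = 2.585
Pten5: ΔΔCt = (27.90−21.21) − (27.82−21.70) = 6.69 − 6.12 = 0.57; fold change = 2^-0.57 = 0.674
Nfkb1: ΔΔCt = (23.51−21.21) − (27.27−21.70) = 2.30 − 5.57 = -3.27; fold change = 2^3.27 = 9.646
Smad2: ΔΔCt = (21.99−21.21) − (25.07−21.70) = 0.78 − 3.37 = -2.59; fold change = 2^2.59 = 6.021
Nfkb1 has the largest |ΔΔCt| = 3.27.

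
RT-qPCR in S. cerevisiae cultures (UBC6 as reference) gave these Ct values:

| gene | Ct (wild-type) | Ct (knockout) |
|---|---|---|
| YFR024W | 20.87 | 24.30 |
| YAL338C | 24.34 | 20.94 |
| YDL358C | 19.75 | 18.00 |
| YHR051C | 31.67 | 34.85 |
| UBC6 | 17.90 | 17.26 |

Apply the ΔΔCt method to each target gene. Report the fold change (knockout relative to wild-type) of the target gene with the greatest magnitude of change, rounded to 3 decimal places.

YFR024W: ΔΔCt = (24.30−17.26) − (20.87−17.90) = 7.04 − 2.97 = 4.07; fold change = 2^-4.07 = 0.060
YAL338C: ΔΔCt = (20.94−17.26) − (24.34−17.90) = 3.68 − 6.44 = -2.76; fold change = 2^2.76 = 6.774
YDL358C: ΔΔCt = (18.00−17.26) − (19.75−17.90) = 0.74 − 1.85 = -1.11; fold change = 2^1.11 = 2.158
YHR051C: ΔΔCt = (34.85−17.26) − (31.67−17.90) = 17.59 − 13.77 = 3.82; fold change = 2^-3.82 = 0.071
YFR024W has the largest |ΔΔCt| = 4.07.

0.060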